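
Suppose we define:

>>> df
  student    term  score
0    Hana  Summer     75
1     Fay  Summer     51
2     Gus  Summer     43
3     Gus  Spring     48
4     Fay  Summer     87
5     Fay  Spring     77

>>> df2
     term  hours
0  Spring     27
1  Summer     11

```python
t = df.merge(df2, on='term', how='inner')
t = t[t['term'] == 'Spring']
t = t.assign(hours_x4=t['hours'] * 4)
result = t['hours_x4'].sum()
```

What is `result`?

merge on 'term' (how='inner') → 6 rows:
  student    term  score  hours
0    Hana  Summer     75     11
1     Fay  Summer     51     11
2     Gus  Summer     43     11
3     Gus  Spring     48     27
4     Fay  Summer     87     11
5     Fay  Spring     77     27
filter rows where term == 'Spring':
  student    term  score  hours
3     Gus  Spring     48     27
5     Fay  Spring     77     27
add column hours_x4 = t['hours'] * 4:
  student    term  score  hours  hours_x4
3     Gus  Spring     48     27       108
5     Fay  Spring     77     27       108
Reading off the sum of column 'hours_x4', we get 216.

216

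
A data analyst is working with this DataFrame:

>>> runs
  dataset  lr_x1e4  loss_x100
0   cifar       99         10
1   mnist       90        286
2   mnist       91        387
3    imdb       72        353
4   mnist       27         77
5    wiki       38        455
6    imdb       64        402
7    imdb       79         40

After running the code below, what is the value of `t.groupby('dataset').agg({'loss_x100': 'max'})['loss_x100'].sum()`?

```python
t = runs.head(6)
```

take first 6 rows:
  dataset  lr_x1e4  loss_x100
0   cifar       99         10
1   mnist       90        286
2   mnist       91        387
3    imdb       72        353
4   mnist       27         77
5    wiki       38        455
group by dataset, max of loss_x100:
         loss_x100
dataset           
cifar           10
imdb           353
mnist          387
wiki           455
sum of column 'loss_x100' → 1205

1205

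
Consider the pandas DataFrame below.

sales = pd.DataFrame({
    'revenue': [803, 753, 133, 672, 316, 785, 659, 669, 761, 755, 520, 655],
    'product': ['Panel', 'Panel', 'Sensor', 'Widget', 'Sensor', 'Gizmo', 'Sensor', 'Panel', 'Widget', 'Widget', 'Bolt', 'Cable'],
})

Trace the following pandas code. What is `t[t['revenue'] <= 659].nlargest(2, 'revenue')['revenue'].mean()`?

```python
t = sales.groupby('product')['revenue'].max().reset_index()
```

657.0

group by product, max of revenue:
product
Bolt      520
Cable     655
Gizmo     785
Panel     803
Sensor    659
Widget    761
Name: revenue, dtype: int64
reset_index():
  product  revenue
0    Bolt      520
1   Cable      655
2   Gizmo      785
3   Panel      803
4  Sensor      659
5  Widget      761
filter rows where revenue <= 659:
  product  revenue
0    Bolt      520
1   Cable      655
4  Sensor      659
take 2 rows with largest revenue:
  product  revenue
4  Sensor      659
1   Cable      655
Taking the mean of column 'revenue' gives 657.0.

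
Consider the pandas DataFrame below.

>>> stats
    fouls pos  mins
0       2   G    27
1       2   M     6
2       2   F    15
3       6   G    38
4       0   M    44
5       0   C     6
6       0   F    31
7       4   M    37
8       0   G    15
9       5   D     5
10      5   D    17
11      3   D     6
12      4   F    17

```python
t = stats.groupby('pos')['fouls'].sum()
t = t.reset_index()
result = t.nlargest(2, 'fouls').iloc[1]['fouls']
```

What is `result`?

8

group by pos, sum of fouls:
pos
C     0
D    13
F     6
G     8
M     6
Name: fouls, dtype: int64
reset_index():
  pos  fouls
0   C      0
1   D     13
2   F      6
3   G      8
4   M      6
take 2 rows with largest fouls:
  pos  fouls
1   D     13
3   G      8
Then the value at position 1, column 'fouls': 8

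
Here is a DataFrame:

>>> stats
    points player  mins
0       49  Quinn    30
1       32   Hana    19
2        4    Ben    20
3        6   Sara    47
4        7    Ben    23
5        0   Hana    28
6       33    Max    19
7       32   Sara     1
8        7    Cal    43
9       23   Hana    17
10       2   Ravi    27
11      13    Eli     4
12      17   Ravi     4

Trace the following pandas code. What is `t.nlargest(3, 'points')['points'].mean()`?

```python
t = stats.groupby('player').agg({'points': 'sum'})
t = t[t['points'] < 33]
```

group by player, sum of points:
        points
player        
Ben         11
Cal          7
Eli         13
Hana        55
Max         33
Quinn       49
Ravi        19
Sara        38
filter rows where points < 33:
        points
player        
Ben         11
Cal          7
Eli         13
Ravi        19
take 3 rows with largest points:
        points
player        
Ravi        19
Eli         13
Ben         11

14.3333333333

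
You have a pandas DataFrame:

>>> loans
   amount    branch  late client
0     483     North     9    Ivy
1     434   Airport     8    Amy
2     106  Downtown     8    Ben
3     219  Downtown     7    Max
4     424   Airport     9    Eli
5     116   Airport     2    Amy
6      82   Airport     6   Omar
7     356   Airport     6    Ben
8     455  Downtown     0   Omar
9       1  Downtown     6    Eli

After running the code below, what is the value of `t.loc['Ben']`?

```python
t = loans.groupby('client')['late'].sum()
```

14

group by client, sum of late:
client
Amy     10
Ben     14
Eli     15
Ivy      9
Max      7
Omar     6
Name: late, dtype: int64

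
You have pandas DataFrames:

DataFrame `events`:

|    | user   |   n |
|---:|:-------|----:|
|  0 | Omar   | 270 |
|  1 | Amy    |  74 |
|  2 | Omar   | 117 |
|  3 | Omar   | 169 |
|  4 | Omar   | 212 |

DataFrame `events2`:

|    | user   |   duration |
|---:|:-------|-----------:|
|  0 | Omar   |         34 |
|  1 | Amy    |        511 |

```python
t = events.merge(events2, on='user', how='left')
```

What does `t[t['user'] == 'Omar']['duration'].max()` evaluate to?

merge on 'user' (how='left') → 5 rows:
   user    n  duration
0  Omar  270        34
1   Amy   74       511
2  Omar  117        34
3  Omar  169        34
4  Omar  212        34
filter rows where user == 'Omar':
   user    n  duration
0  Omar  270        34
2  Omar  117        34
3  Omar  169        34
4  Omar  212        34
max of column 'duration' → 34

34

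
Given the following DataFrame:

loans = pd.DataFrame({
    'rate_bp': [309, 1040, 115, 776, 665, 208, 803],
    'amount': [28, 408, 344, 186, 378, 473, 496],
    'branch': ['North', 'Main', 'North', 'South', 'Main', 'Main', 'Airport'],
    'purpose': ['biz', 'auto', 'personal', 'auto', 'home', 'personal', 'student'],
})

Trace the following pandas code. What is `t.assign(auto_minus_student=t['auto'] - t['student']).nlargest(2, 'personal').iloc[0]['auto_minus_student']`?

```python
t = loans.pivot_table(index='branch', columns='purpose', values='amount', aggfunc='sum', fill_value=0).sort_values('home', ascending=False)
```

408

pivot: rows=branch, cols=purpose, sum(amount):
purpose  auto  biz  home  personal  student
branch                                     
Airport     0    0     0         0      496
Main      408    0   378       473        0
North       0   28     0       344        0
South     186    0     0         0        0
sort by home descending:
purpose  auto  biz  home  personal  student
branch                                     
Main      408    0   378       473        0
Airport     0    0     0         0      496
North       0   28     0       344        0
South     186    0     0         0        0
add column auto_minus_student = t['auto'] - t['student']:
purpose  auto  biz  home  personal  student  auto_minus_student
branch                                                         
Main      408    0   378       473        0                 408
Airport     0    0     0         0      496                -496
North       0   28     0       344        0                   0
South     186    0     0         0        0                 186
take 2 rows with largest personal:
purpose  auto  biz  home  personal  student  auto_minus_student
branch                                                         
Main      408    0   378       473        0                 408
North       0   28     0       344        0                   0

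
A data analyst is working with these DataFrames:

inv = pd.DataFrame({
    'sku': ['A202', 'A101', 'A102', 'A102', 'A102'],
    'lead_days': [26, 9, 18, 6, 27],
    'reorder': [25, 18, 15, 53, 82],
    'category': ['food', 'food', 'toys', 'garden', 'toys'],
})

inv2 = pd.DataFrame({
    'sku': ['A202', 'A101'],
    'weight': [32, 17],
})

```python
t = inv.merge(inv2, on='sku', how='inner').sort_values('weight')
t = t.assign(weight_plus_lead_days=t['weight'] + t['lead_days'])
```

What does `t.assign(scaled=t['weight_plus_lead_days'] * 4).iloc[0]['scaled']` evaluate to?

104

merge on 'sku' (how='inner') → 2 rows:
    sku  lead_days  reorder category  weight
0  A202         26       25     food      32
1  A101          9       18     food      17
sort by weight:
    sku  lead_days  reorder category  weight
1  A101          9       18     food      17
0  A202         26       25     food      32
add column weight_plus_lead_days = t['weight'] + t['lead_days']:
    sku  lead_days  reorder category  weight  weight_plus_lead_days
1  A101          9       18     food      17                     26
0  A202         26       25     food      32                     58
add column scaled = t['weight_plus_lead_days'] * 4:
    sku  lead_days  reorder category  weight  weight_plus_lead_days  scaled
1  A101          9       18     food      17                     26     104
0  A202         26       25     food      32                     58     232
Finally, value at position 0, column 'scaled' = 104.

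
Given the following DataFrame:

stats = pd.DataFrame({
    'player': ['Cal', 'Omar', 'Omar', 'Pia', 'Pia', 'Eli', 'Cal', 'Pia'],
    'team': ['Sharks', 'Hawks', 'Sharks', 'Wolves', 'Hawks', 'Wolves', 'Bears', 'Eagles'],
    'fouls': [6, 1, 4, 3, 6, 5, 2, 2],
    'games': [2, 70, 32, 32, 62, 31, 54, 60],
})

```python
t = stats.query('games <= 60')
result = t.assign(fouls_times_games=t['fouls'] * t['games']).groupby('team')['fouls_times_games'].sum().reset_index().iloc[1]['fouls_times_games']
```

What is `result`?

filter rows where games <= 60:
  player    team  fouls  games
0    Cal  Sharks      6      2
2   Omar  Sharks      4     32
3    Pia  Wolves      3     32
5    Eli  Wolves      5     31
6    Cal   Bears      2     54
7    Pia  Eagles      2     60
add column fouls_times_games = t['fouls'] * t['games']:
  player    team  fouls  games  fouls_times_games
0    Cal  Sharks      6      2                 12
2   Omar  Sharks      4     32                128
3    Pia  Wolves      3     32                 96
5    Eli  Wolves      5     31                155
6    Cal   Bears      2     54                108
7    Pia  Eagles      2     60                120
group by team, sum of fouls_times_games:
team
Bears     108
Eagles    120
Sharks    140
Wolves    251
Name: fouls_times_games, dtype: int64
reset_index():
     team  fouls_times_games
0   Bears                108
1  Eagles                120
2  Sharks                140
3  Wolves                251
Hence 120.

120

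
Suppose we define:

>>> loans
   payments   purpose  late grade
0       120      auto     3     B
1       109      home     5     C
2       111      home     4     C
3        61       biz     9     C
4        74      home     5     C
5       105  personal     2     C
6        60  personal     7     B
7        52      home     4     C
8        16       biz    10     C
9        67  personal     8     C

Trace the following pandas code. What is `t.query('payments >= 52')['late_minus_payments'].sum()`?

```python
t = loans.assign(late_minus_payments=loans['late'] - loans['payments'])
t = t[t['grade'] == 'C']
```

add column late_minus_payments = loans['late'] - loans['payments']:
   payments   purpose  late grade  late_minus_payments
0       120      auto     3     B                 -117
1       109      home     5     C                 -104
2       111      home     4     C                 -107
3        61       biz     9     C                  -52
4        74      home     5     C                  -69
5       105  personal     2     C                 -103
6        60  personal     7     B                  -53
7        52      home     4     C                  -48
8        16       biz    10     C                   -6
9        67  personal     8     C                  -59
filter rows where grade == 'C':
   payments   purpose  late grade  late_minus_payments
1       109      home     5     C                 -104
2       111      home     4     C                 -107
3        61       biz     9     C                  -52
4        74      home     5     C                  -69
5       105  personal     2     C                 -103
7        52      home     4     C                  -48
8        16       biz    10     C                   -6
9        67  personal     8     C                  -59
filter rows where payments >= 52:
   payments   purpose  late grade  late_minus_payments
1       109      home     5     C                 -104
2       111      home     4     C                 -107
3        61       biz     9     C                  -52
4        74      home     5     C                  -69
5       105  personal     2     C                 -103
7        52      home     4     C                  -48
9        67  personal     8     C                  -59

-542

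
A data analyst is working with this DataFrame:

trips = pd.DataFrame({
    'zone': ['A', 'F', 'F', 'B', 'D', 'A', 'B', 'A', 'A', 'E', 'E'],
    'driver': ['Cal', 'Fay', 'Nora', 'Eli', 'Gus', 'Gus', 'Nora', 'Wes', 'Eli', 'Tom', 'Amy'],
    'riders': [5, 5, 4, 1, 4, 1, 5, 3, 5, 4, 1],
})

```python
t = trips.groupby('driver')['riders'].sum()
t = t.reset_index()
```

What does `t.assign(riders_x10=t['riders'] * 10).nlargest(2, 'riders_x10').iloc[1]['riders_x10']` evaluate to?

60

group by driver, sum of riders:
driver
Amy     1
Cal     5
Eli     6
Fay     5
Gus     5
Nora    9
Tom     4
Wes     3
Name: riders, dtype: int64
reset_index():
  driver  riders
0    Amy       1
1    Cal       5
2    Eli       6
3    Fay       5
4    Gus       5
5   Nora       9
6    Tom       4
7    Wes       3
add column riders_x10 = t['riders'] * 10:
  driver  riders  riders_x10
0    Amy       1          10
1    Cal       5          50
2    Eli       6          60
3    Fay       5          50
4    Gus       5          50
5   Nora       9          90
6    Tom       4          40
7    Wes       3          30
take 2 rows with largest riders_x10:
  driver  riders  riders_x10
5   Nora       9          90
2    Eli       6          60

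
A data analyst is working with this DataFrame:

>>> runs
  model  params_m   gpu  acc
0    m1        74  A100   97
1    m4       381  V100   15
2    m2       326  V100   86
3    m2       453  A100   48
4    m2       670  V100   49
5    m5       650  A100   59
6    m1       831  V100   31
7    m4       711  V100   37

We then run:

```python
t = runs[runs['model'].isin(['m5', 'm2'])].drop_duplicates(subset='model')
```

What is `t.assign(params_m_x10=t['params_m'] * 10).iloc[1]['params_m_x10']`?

filter rows where model in ['m5', 'm2']:
  model  params_m   gpu  acc
2    m2       326  V100   86
3    m2       453  A100   48
4    m2       670  V100   49
5    m5       650  A100   59
drop duplicate model (keep=first):
  model  params_m   gpu  acc
2    m2       326  V100   86
5    m5       650  A100   59
add column params_m_x10 = t['params_m'] * 10:
  model  params_m   gpu  acc  params_m_x10
2    m2       326  V100   86          3260
5    m5       650  A100   59          6500

6500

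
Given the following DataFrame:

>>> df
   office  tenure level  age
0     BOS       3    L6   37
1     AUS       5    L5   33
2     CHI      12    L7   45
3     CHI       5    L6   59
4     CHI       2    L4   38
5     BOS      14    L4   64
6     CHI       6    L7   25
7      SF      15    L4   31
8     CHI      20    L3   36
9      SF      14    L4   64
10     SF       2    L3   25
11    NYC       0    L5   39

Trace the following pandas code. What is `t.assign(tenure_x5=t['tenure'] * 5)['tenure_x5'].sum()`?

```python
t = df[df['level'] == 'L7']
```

90

filter rows where level == 'L7':
  office  tenure level  age
2    CHI      12    L7   45
6    CHI       6    L7   25
add column tenure_x5 = t['tenure'] * 5:
  office  tenure level  age  tenure_x5
2    CHI      12    L7   45         60
6    CHI       6    L7   25         30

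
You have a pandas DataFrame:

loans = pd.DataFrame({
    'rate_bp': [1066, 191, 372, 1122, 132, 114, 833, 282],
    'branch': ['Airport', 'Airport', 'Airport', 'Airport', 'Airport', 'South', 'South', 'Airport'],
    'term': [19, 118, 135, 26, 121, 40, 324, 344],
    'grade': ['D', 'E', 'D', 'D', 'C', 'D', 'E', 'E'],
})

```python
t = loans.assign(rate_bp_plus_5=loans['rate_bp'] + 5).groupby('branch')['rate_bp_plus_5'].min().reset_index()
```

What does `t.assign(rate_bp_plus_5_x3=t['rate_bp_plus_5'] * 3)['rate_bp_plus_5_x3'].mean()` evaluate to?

384.0

add column rate_bp_plus_5 = loans['rate_bp'] + 5:
   rate_bp   branch  term grade  rate_bp_plus_5
0     1066  Airport    19     D            1071
1      191  Airport   118     E             196
2      372  Airport   135     D             377
3     1122  Airport    26     D            1127
4      132  Airport   121     C             137
5      114    South    40     D             119
6      833    South   324     E             838
7      282  Airport   344     E             287
group by branch, min of rate_bp_plus_5:
branch
Airport    137
South      119
Name: rate_bp_plus_5, dtype: int64
reset_index():
    branch  rate_bp_plus_5
0  Airport             137
1    South             119
add column rate_bp_plus_5_x3 = t['rate_bp_plus_5'] * 3:
    branch  rate_bp_plus_5  rate_bp_plus_5_x3
0  Airport             137                411
1    South             119                357
Then the mean of column 'rate_bp_plus_5_x3': 384.0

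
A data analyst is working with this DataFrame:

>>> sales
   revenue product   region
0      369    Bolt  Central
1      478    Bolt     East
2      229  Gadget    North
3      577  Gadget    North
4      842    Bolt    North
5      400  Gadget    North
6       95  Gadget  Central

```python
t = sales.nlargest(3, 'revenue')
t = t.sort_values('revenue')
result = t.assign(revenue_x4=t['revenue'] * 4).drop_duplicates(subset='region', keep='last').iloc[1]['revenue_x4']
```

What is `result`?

take 3 rows with largest revenue:
   revenue product region
4      842    Bolt  North
3      577  Gadget  North
1      478    Bolt   East
sort by revenue:
   revenue product region
1      478    Bolt   East
3      577  Gadget  North
4      842    Bolt  North
add column revenue_x4 = t['revenue'] * 4:
   revenue product region  revenue_x4
1      478    Bolt   East        1912
3      577  Gadget  North        2308
4      842    Bolt  North        3368
drop duplicate region (keep=last):
   revenue product region  revenue_x4
1      478    Bolt   East        1912
4      842    Bolt  North        3368
Finally, value at position 1, column 'revenue_x4' = 3368.

3368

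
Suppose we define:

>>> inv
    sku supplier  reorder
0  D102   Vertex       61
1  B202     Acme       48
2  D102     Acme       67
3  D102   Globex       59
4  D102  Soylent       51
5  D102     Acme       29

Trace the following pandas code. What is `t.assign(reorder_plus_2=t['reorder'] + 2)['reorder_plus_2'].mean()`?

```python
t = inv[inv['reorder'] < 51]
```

filter rows where reorder < 51:
    sku supplier  reorder
1  B202     Acme       48
5  D102     Acme       29
add column reorder_plus_2 = t['reorder'] + 2:
    sku supplier  reorder  reorder_plus_2
1  B202     Acme       48              50
5  D102     Acme       29              31
mean of column 'reorder_plus_2' → 40.5

40.5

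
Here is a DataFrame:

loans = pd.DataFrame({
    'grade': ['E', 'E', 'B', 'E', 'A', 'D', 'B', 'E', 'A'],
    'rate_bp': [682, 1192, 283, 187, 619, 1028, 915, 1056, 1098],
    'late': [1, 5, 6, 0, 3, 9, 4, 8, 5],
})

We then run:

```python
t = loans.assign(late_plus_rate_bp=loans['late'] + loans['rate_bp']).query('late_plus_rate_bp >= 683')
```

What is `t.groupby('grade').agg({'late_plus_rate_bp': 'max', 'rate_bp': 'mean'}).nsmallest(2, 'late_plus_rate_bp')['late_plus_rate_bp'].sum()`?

add column late_plus_rate_bp = loans['late'] + loans['rate_bp']:
  grade  rate_bp  late  late_plus_rate_bp
0     E      682     1                683
1     E     1192     5               1197
2     B      283     6                289
3     E      187     0                187
4     A      619     3                622
5     D     1028     9               1037
6     B      915     4                919
7     E     1056     8               1064
8     A     1098     5               1103
filter rows where late_plus_rate_bp >= 683:
  grade  rate_bp  late  late_plus_rate_bp
0     E      682     1                683
1     E     1192     5               1197
5     D     1028     9               1037
6     B      915     4                919
7     E     1056     8               1064
8     A     1098     5               1103
group by grade: max(late_plus_rate_bp), mean(rate_bp):
       late_plus_rate_bp      rate_bp
grade                                
A                   1103  1098.000000
B                    919   915.000000
D                   1037  1028.000000
E                   1197   976.666667
take 2 rows with smallest late_plus_rate_bp:
       late_plus_rate_bp  rate_bp
grade                            
B                    919    915.0
D                   1037   1028.0

1956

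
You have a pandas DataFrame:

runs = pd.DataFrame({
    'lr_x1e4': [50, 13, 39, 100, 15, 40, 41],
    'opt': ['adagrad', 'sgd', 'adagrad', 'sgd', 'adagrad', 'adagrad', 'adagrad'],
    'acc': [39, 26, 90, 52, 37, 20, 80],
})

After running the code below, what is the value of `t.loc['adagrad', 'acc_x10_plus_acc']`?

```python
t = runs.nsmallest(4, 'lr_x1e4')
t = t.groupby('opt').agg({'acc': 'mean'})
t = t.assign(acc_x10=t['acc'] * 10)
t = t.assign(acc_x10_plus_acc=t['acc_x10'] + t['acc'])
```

take 4 rows with smallest lr_x1e4:
   lr_x1e4      opt  acc
1       13      sgd   26
4       15  adagrad   37
2       39  adagrad   90
5       40  adagrad   20
group by opt, mean of acc:
          acc
opt          
adagrad  49.0
sgd      26.0
add column acc_x10 = t['acc'] * 10:
          acc  acc_x10
opt                   
adagrad  49.0    490.0
sgd      26.0    260.0
add column acc_x10_plus_acc = t['acc_x10'] + t['acc']:
          acc  acc_x10  acc_x10_plus_acc
opt                                     
adagrad  49.0    490.0             539.0
sgd      26.0    260.0             286.0
Reading off the value at row 'adagrad', column 'acc_x10_plus_acc', we get 539.0.

539.0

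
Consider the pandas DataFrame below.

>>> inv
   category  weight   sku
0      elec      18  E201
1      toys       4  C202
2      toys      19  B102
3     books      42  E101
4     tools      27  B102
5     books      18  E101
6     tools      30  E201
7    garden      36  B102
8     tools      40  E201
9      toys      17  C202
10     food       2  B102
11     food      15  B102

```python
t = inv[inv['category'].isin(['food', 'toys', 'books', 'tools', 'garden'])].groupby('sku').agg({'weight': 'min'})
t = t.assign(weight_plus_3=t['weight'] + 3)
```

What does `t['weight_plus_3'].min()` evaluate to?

filter rows where category in ['food', 'toys', 'books', 'tools', 'garden']:
   category  weight   sku
1      toys       4  C202
2      toys      19  B102
3     books      42  E101
4     tools      27  B102
5     books      18  E101
6     tools      30  E201
7    garden      36  B102
8     tools      40  E201
9      toys      17  C202
10     food       2  B102
11     food      15  B102
group by sku, min of weight:
      weight
sku         
B102       2
C202       4
E101      18
E201      30
add column weight_plus_3 = t['weight'] + 3:
      weight  weight_plus_3
sku                        
B102       2              5
C202       4              7
E101      18             21
E201      30             33
So min() = 5.

5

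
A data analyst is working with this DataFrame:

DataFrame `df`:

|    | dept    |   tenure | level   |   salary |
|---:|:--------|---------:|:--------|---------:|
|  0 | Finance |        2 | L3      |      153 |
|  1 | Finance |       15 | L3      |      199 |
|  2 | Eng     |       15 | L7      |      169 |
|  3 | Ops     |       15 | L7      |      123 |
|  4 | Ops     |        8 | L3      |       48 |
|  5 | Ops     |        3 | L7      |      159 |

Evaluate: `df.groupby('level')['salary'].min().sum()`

group by level, min of salary:
level
L3     48
L7    123
Name: salary, dtype: int64
sum of the resulting series → 171

171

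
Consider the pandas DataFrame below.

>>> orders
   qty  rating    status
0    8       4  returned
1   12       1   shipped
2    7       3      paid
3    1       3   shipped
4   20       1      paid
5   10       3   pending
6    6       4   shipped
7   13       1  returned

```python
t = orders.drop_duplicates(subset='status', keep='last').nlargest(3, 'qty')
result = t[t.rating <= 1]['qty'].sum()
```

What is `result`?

33

drop duplicate status (keep=last):
   qty  rating    status
4   20       1      paid
5   10       3   pending
6    6       4   shipped
7   13       1  returned
take 3 rows with largest qty:
   qty  rating    status
4   20       1      paid
7   13       1  returned
5   10       3   pending
filter rows where rating <= 1:
   qty  rating    status
4   20       1      paid
7   13       1  returned
sum of column 'qty' → 33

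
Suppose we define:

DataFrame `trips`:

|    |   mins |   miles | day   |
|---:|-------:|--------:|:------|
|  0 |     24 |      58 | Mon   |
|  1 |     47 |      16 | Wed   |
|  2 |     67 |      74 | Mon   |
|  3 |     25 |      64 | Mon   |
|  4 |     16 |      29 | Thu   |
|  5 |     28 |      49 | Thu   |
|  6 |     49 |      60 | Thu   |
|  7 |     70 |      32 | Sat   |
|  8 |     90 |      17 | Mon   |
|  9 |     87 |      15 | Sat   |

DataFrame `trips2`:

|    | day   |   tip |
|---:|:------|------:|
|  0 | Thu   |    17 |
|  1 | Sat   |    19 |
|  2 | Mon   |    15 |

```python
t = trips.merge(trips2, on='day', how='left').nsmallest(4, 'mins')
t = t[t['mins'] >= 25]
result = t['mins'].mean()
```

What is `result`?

merge on 'day' (how='left') → 10 rows:
   mins  miles  day   tip
0    24     58  Mon  15.0
1    47     16  Wed   NaN
2    67     74  Mon  15.0
3    25     64  Mon  15.0
4    16     29  Thu  17.0
5    28     49  Thu  17.0
6    49     60  Thu  17.0
7    70     32  Sat  19.0
8    90     17  Mon  15.0
9    87     15  Sat  19.0
take 4 rows with smallest mins:
   mins  miles  day   tip
4    16     29  Thu  17.0
0    24     58  Mon  15.0
3    25     64  Mon  15.0
5    28     49  Thu  17.0
filter rows where mins >= 25:
   mins  miles  day   tip
3    25     64  Mon  15.0
5    28     49  Thu  17.0
Taking the mean of column 'mins' gives 26.5.

26.5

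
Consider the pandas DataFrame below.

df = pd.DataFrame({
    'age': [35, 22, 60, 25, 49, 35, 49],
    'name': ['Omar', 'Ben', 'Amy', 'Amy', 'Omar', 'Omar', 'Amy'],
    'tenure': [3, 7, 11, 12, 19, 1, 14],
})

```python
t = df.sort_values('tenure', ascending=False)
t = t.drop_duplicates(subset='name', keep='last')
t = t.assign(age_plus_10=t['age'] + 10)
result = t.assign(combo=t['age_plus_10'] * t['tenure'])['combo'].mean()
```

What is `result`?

sort by tenure descending:
   age  name  tenure
4   49  Omar      19
6   49   Amy      14
3   25   Amy      12
2   60   Amy      11
1   22   Ben       7
0   35  Omar       3
5   35  Omar       1
drop duplicate name (keep=last):
   age  name  tenure
2   60   Amy      11
1   22   Ben       7
5   35  Omar       1
add column age_plus_10 = t['age'] + 10:
   age  name  tenure  age_plus_10
2   60   Amy      11           70
1   22   Ben       7           32
5   35  Omar       1           45
add column combo = t['age_plus_10'] * t['tenure']:
   age  name  tenure  age_plus_10  combo
2   60   Amy      11           70    770
1   22   Ben       7           32    224
5   35  Omar       1           45     45
Hence 346.333333333.

346.333333333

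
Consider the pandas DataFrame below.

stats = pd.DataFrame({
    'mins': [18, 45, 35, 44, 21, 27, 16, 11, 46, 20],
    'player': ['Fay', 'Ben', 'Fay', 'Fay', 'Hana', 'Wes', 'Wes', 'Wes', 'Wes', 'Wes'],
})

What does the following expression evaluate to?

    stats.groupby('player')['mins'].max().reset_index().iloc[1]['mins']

group by player, max of mins:
player
Ben     45
Fay     44
Hana    21
Wes     46
Name: mins, dtype: int64
reset_index():
  player  mins
0    Ben    45
1    Fay    44
2   Hana    21
3    Wes    46
Then the value at position 1, column 'mins': 44

44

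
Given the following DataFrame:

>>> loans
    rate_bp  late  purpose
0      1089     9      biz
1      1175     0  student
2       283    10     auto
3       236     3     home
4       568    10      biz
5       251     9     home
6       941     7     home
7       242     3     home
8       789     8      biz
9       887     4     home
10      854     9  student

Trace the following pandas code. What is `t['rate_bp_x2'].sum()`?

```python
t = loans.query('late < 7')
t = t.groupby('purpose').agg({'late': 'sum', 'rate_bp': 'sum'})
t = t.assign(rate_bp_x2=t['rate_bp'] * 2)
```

5080

filter rows where late < 7:
   rate_bp  late  purpose
1     1175     0  student
3      236     3     home
7      242     3     home
9      887     4     home
group by purpose: sum(late), sum(rate_bp):
         late  rate_bp
purpose               
home       10     1365
student     0     1175
add column rate_bp_x2 = t['rate_bp'] * 2:
         late  rate_bp  rate_bp_x2
purpose                           
home       10     1365        2730
student     0     1175        2350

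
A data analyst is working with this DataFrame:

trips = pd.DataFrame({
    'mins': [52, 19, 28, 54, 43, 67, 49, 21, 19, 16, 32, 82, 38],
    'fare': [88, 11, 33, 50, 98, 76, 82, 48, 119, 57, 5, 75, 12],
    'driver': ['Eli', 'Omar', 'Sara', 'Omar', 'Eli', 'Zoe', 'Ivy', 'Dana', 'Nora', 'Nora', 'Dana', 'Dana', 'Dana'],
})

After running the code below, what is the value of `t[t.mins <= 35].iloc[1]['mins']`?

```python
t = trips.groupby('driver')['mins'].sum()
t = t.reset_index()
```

28

group by driver, sum of mins:
driver
Dana    173
Eli      95
Ivy      49
Nora     35
Omar     73
Sara     28
Zoe      67
Name: mins, dtype: int64
reset_index():
  driver  mins
0   Dana   173
1    Eli    95
2    Ivy    49
3   Nora    35
4   Omar    73
5   Sara    28
6    Zoe    67
filter rows where mins <= 35:
  driver  mins
3   Nora    35
5   Sara    28
So iloc[1]['mins'] = 28.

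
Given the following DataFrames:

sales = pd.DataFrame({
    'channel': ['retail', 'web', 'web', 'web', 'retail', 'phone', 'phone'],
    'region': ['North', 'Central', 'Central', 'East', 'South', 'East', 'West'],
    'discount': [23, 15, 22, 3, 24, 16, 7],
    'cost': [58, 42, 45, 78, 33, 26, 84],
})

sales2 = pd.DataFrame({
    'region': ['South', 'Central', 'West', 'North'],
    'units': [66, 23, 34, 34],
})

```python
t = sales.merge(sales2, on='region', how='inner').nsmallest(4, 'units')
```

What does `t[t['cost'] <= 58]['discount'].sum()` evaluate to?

60

merge on 'region' (how='inner') → 5 rows:
  channel   region  discount  cost  units
0  retail    North        23    58     34
1     web  Central        15    42     23
2     web  Central        22    45     23
3  retail    South        24    33     66
4   phone     West         7    84     34
take 4 rows with smallest units:
  channel   region  discount  cost  units
1     web  Central        15    42     23
2     web  Central        22    45     23
0  retail    North        23    58     34
4   phone     West         7    84     34
filter rows where cost <= 58:
  channel   region  discount  cost  units
1     web  Central        15    42     23
2     web  Central        22    45     23
0  retail    North        23    58     34
Then the sum of column 'discount': 60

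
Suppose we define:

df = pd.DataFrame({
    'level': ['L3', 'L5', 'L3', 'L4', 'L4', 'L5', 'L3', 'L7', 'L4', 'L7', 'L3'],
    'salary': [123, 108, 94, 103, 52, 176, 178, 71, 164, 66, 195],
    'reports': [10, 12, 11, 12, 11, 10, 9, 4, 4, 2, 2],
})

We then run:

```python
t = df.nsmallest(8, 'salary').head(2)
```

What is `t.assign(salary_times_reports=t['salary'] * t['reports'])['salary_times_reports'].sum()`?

704

take 8 rows with smallest salary:
  level  salary  reports
4    L4      52       11
9    L7      66        2
7    L7      71        4
2    L3      94       11
3    L4     103       12
1    L5     108       12
0    L3     123       10
8    L4     164        4
take first 2 rows:
  level  salary  reports
4    L4      52       11
9    L7      66        2
add column salary_times_reports = t['salary'] * t['reports']:
  level  salary  reports  salary_times_reports
4    L4      52       11                   572
9    L7      66        2                   132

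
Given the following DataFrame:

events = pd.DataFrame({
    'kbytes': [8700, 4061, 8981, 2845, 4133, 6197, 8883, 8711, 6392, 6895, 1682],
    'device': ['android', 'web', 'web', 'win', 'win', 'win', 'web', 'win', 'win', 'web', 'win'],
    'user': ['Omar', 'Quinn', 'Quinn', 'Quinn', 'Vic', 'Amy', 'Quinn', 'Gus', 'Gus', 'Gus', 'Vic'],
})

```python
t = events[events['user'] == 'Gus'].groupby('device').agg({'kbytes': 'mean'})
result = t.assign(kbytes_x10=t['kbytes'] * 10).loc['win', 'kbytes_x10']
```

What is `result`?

75515.0

filter rows where user == 'Gus':
   kbytes device user
7    8711    win  Gus
8    6392    win  Gus
9    6895    web  Gus
group by device, mean of kbytes:
        kbytes
device        
web     6895.0
win     7551.5
add column kbytes_x10 = t['kbytes'] * 10:
        kbytes  kbytes_x10
device                    
web     6895.0     68950.0
win     7551.5     75515.0
The value at row 'win', column 'kbytes_x10' is 75515.0.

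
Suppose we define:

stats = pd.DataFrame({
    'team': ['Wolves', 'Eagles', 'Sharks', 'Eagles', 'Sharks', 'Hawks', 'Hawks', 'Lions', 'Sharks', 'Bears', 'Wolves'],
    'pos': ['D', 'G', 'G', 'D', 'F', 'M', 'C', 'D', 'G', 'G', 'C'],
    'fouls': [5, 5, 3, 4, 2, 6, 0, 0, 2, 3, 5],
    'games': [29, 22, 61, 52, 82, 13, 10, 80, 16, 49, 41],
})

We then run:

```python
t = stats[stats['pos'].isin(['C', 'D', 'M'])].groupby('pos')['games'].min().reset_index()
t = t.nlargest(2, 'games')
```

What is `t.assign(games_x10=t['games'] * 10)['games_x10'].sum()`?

filter rows where pos in ['C', 'D', 'M']:
      team pos  fouls  games
0   Wolves   D      5     29
3   Eagles   D      4     52
5    Hawks   M      6     13
6    Hawks   C      0     10
7    Lions   D      0     80
10  Wolves   C      5     41
group by pos, min of games:
pos
C    10
D    29
M    13
Name: games, dtype: int64
reset_index():
  pos  games
0   C     10
1   D     29
2   M     13
take 2 rows with largest games:
  pos  games
1   D     29
2   M     13
add column games_x10 = t['games'] * 10:
  pos  games  games_x10
1   D     29        290
2   M     13        130

420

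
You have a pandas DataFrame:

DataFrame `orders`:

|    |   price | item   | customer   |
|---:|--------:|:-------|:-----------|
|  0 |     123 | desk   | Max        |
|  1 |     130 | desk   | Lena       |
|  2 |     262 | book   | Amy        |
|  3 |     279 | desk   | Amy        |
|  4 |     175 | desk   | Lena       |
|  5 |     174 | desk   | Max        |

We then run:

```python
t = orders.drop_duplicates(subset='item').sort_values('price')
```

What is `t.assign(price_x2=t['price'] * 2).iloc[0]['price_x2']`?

drop duplicate item (keep=first):
   price  item customer
0    123  desk      Max
2    262  book      Amy
sort by price:
   price  item customer
0    123  desk      Max
2    262  book      Amy
add column price_x2 = t['price'] * 2:
   price  item customer  price_x2
0    123  desk      Max       246
2    262  book      Amy       524
The value at position 0, column 'price_x2' is 246.

246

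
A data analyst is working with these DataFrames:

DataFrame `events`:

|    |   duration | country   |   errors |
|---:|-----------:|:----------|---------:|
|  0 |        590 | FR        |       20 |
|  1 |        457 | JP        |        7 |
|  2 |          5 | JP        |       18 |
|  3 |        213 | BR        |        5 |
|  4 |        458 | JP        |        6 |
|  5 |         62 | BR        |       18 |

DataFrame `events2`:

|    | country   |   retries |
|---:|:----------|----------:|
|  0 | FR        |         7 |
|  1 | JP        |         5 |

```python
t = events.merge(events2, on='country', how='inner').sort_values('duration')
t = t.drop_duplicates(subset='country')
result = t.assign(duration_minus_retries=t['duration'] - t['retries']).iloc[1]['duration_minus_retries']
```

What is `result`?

583

merge on 'country' (how='inner') → 4 rows:
   duration country  errors  retries
0       590      FR      20        7
1       457      JP       7        5
2         5      JP      18        5
3       458      JP       6        5
sort by duration:
   duration country  errors  retries
2         5      JP      18        5
1       457      JP       7        5
3       458      JP       6        5
0       590      FR      20        7
drop duplicate country (keep=first):
   duration country  errors  retries
2         5      JP      18        5
0       590      FR      20        7
add column duration_minus_retries = t['duration'] - t['retries']:
   duration country  errors  retries  duration_minus_retries
2         5      JP      18        5                       0
0       590      FR      20        7                     583
So iloc[1]['duration_minus_retries'] = 583.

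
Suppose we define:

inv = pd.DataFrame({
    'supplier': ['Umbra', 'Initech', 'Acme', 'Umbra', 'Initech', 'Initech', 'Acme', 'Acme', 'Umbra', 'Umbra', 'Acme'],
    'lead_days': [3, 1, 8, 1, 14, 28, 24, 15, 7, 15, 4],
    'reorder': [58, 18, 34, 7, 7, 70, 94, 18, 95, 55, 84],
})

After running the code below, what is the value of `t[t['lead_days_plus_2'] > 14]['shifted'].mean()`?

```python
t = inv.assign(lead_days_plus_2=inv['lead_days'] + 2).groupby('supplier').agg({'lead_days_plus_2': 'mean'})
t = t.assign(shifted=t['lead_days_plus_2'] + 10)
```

add column lead_days_plus_2 = inv['lead_days'] + 2:
   supplier  lead_days  reorder  lead_days_plus_2
0     Umbra          3       58                 5
1   Initech          1       18                 3
2      Acme          8       34                10
3     Umbra          1        7                 3
4   Initech         14        7                16
5   Initech         28       70                30
6      Acme         24       94                26
7      Acme         15       18                17
8     Umbra          7       95                 9
9     Umbra         15       55                17
10     Acme          4       84                 6
group by supplier, mean of lead_days_plus_2:
          lead_days_plus_2
supplier                  
Acme             14.750000
Initech          16.333333
Umbra             8.500000
add column shifted = t['lead_days_plus_2'] + 10:
          lead_days_plus_2    shifted
supplier                             
Acme             14.750000  24.750000
Initech          16.333333  26.333333
Umbra             8.500000  18.500000
filter rows where lead_days_plus_2 > 14:
          lead_days_plus_2    shifted
supplier                             
Acme             14.750000  24.750000
Initech          16.333333  26.333333
Reading off the mean of column 'shifted', we get 25.5416666667.

25.5416666667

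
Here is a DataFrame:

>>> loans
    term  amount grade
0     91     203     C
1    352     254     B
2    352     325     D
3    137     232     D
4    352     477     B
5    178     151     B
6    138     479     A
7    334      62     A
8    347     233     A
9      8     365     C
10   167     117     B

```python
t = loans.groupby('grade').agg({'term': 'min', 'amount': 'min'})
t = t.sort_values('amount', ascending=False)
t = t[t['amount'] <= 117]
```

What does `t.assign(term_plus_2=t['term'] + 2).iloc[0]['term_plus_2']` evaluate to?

169

group by grade: min(term), min(amount):
       term  amount
grade              
A       138      62
B       167     117
C         8     203
D       137     232
sort by amount descending:
       term  amount
grade              
D       137     232
C         8     203
B       167     117
A       138      62
filter rows where amount <= 117:
       term  amount
grade              
B       167     117
A       138      62
add column term_plus_2 = t['term'] + 2:
       term  amount  term_plus_2
grade                           
B       167     117          169
A       138      62          140
So iloc[0]['term_plus_2'] = 169.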